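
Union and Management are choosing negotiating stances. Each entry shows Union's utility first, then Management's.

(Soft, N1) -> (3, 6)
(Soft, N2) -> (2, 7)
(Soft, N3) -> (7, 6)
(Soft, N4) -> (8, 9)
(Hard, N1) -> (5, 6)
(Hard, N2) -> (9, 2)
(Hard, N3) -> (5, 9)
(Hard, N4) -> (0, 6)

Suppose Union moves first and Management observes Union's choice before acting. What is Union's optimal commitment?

Soft

Backward induction with Union moving first.
- Soft: BR = N4, leader payoff 8.
- Hard: BR = N3, leader payoff 5.
Maximizing over 8, 5, Union chooses Soft. Subgame-perfect outcome: (Soft, N4) with payoffs (8, 9).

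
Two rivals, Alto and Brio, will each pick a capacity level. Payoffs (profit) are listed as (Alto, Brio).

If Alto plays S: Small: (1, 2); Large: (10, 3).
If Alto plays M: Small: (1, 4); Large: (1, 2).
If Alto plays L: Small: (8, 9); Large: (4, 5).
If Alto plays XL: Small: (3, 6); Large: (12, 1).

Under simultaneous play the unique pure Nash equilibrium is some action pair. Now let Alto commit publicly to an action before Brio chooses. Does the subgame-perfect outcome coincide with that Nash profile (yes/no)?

Brio best-responds to each possible Alto move:
- S → Brio plays Large (best of 2, 3); Alto gets 10.
- M → Brio plays Small (best of 4, 2); Alto gets 1.
- L → Brio plays Small (best of 9, 5); Alto gets 8.
- XL → Brio plays Small (best of 6, 1); Alto gets 3.
Maximizing over 10, 1, 8, 3, Alto chooses S. Subgame-perfect outcome: (S, Large) with payoffs (10, 3).
Under simultaneous play:
Alto's best replies: Small→L; Large→XL.
Brio's best replies: S→Large; M→Small; L→Small; XL→Small.
Only (L, Small) has each player best-responding; Nash payoffs (8, 9).
Sequential outcome (S, Large) differs from the Nash profile (L, Small).

no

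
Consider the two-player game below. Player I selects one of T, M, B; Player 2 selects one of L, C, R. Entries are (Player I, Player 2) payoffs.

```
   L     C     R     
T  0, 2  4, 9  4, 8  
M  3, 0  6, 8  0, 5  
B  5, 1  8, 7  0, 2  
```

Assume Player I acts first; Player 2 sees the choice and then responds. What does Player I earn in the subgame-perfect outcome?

8

Solve by backward induction (Player I leads).
- T: Player 2 compares 2, 9, 8 and picks C; Player I would get 4.
- M: Player 2 compares 0, 8, 5 and picks C; Player I would get 6.
- B: Player 2 compares 1, 7, 2 and picks C; Player I would get 8.
Among 4, 6, 8, the best is 8 at B. Subgame-perfect outcome: (B, C) with payoffs (8, 7).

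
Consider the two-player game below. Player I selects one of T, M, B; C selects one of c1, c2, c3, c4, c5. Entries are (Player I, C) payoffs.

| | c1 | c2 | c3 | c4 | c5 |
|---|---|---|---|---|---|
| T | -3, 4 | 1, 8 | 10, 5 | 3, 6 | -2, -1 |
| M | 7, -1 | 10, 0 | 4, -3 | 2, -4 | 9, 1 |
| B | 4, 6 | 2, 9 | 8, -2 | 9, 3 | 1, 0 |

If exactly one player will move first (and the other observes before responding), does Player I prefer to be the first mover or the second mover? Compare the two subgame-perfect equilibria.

second

If Player I leads: C's best replies are T→c2, M→c5, B→c2; Player I's induced payoffs 1, 9, 2; outcome (M, c5), payoffs (9, 1).
If C leads: Player I's best replies are c1→M, c2→M, c3→T, c4→B, c5→M; C's induced payoffs -1, 0, 5, 3, 1; outcome (T, c3), payoffs (10, 5).
Player I gets 9 moving first and 10 moving second, so Player I prefers to move second.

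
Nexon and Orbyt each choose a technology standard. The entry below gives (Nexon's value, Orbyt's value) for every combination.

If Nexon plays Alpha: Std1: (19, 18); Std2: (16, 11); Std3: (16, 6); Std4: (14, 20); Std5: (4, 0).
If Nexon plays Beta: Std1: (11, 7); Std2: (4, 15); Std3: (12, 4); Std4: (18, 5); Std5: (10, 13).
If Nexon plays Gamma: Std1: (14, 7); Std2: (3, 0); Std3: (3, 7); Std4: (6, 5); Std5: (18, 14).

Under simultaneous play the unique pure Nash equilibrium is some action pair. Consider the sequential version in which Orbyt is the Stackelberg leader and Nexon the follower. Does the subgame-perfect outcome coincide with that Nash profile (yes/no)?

Nexon best-responds to each possible Orbyt move:
- Std1: Nexon compares 19, 11, 14 and picks Alpha; Orbyt would get 18.
- Std2: Nexon compares 16, 4, 3 and picks Alpha; Orbyt would get 11.
- Std3: Nexon compares 16, 12, 3 and picks Alpha; Orbyt would get 6.
- Std4: Nexon compares 14, 18, 6 and picks Beta; Orbyt would get 5.
- Std5: Nexon compares 4, 10, 18 and picks Gamma; Orbyt would get 14.
Maximizing over 18, 11, 6, 5, 14, Orbyt chooses Std1. Subgame-perfect outcome: (Alpha, Std1) with payoffs (19, 18).
Now find the simultaneous Nash equilibrium.
Nexon's best replies: Std1→Alpha; Std2→Alpha; Std3→Alpha; Std4→Beta; Std5→Gamma.
Orbyt's best replies: Alpha→Std4; Beta→Std2; Gamma→Std5.
Only (Gamma, Std5) has each player best-responding; Nash payoffs (18, 14).
Sequential outcome (Alpha, Std1) differs from the Nash profile (Gamma, Std5).

no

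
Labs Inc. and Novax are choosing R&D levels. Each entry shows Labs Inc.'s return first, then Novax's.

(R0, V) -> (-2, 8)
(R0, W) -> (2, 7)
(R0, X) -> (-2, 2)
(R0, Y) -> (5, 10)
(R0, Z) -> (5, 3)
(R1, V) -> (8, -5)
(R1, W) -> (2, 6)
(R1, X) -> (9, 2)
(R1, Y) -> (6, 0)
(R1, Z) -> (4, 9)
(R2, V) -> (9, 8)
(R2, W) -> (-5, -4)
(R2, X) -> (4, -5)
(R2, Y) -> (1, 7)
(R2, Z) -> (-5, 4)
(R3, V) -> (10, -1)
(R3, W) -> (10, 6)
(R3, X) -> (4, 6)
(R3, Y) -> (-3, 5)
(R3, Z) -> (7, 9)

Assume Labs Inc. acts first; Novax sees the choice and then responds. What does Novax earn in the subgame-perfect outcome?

8

Backward induction with Labs Inc. moving first.
- R0: BR = Y, leader payoff 5.
- R1: BR = Z, leader payoff 4.
- R2: BR = V, leader payoff 9.
- R3: BR = Z, leader payoff 7.
Labs Inc.'s induced payoffs are 5, 4, 9, 7, so Labs Inc. commits to R2. Subgame-perfect outcome: (R2, V) with payoffs (9, 8).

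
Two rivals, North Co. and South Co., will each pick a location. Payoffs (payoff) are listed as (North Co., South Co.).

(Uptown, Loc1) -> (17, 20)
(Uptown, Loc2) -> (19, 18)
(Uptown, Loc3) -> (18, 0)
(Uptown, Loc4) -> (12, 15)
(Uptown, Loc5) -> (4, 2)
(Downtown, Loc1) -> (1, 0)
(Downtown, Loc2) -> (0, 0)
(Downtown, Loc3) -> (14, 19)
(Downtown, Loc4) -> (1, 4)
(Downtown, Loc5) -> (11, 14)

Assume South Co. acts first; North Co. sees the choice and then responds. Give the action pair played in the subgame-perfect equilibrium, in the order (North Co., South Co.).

Solve by backward induction (South Co. leads).
- Loc1: North Co. compares 17, 1 and picks Uptown; South Co. would get 20.
- Loc2: North Co. compares 19, 0 and picks Uptown; South Co. would get 18.
- Loc3: North Co. compares 18, 14 and picks Uptown; South Co. would get 0.
- Loc4: North Co. compares 12, 1 and picks Uptown; South Co. would get 15.
- Loc5: North Co. compares 4, 11 and picks Downtown; South Co. would get 14.
Maximizing over 20, 18, 0, 15, 14, South Co. chooses Loc1. Subgame-perfect outcome: (Uptown, Loc1) with payoffs (17, 20).

(Uptown, Loc1)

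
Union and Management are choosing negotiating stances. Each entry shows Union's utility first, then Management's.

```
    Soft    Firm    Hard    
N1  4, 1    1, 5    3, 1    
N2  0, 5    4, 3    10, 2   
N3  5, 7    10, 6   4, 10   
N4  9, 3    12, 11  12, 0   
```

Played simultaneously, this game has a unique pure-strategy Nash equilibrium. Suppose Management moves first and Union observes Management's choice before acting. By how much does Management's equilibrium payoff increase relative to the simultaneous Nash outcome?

0

Work backward from Union's decision.
- Soft: Union compares 4, 0, 5, 9 and picks N4; Management would get 3.
- Firm: Union compares 1, 4, 10, 12 and picks N4; Management would get 11.
- Hard: Union compares 3, 10, 4, 12 and picks N4; Management would get 0.
Management's induced payoffs are 3, 11, 0, so Management commits to Firm. Subgame-perfect outcome: (N4, Firm) with payoffs (12, 11).
Now find the simultaneous Nash equilibrium.
Union's best replies: Soft→N4; Firm→N4; Hard→N4.
Management's best replies: N1→Firm; N2→Soft; N3→Hard; N4→Firm.
Only (N4, Firm) has each player best-responding; Nash payoffs (12, 11).
Management's commitment gain: 11 − 11 = 0.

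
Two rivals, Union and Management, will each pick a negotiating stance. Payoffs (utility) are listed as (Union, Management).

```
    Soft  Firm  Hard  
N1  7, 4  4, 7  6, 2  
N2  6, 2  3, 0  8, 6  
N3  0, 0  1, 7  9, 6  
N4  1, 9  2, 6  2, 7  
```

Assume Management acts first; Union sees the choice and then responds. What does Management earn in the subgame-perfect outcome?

7

Work backward from Union's decision.
- Soft → Union plays N1 (best of 7, 6, 0, 1); Management gets 4.
- Firm → Union plays N1 (best of 4, 3, 1, 2); Management gets 7.
- Hard → Union plays N3 (best of 6, 8, 9, 2); Management gets 6.
Among 4, 7, 6, the best is 7 at Firm. Subgame-perfect outcome: (N1, Firm) with payoffs (4, 7).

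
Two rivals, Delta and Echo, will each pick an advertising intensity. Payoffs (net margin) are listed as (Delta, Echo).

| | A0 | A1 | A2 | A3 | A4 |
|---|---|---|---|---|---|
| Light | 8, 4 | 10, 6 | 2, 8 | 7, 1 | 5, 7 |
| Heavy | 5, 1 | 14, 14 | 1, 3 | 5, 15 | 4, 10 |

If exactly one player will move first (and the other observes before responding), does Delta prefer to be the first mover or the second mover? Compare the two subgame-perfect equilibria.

If Delta leads: Echo's best replies are Light→A2, Heavy→A3; Delta's induced payoffs 2, 5; outcome (Heavy, A3), payoffs (5, 15).
If Echo leads: Delta's best replies are A0→Light, A1→Heavy, A2→Light, A3→Light, A4→Light; Echo's induced payoffs 4, 14, 8, 1, 7; outcome (Heavy, A1), payoffs (14, 14).
Delta gets 5 moving first and 14 moving second, so Delta prefers to move second.

second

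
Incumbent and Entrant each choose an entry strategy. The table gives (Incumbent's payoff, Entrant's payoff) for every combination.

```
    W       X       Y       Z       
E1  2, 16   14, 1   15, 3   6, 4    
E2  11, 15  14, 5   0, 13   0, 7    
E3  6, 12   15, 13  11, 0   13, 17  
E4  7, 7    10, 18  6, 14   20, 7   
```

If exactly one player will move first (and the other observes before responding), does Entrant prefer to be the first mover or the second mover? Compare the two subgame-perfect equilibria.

If Incumbent leads: Entrant's best replies are E1→W, E2→W, E3→Z, E4→X; Incumbent's induced payoffs 2, 11, 13, 10; outcome (E3, Z), payoffs (13, 17).
If Entrant leads: Incumbent's best replies are W→E2, X→E3, Y→E1, Z→E4; Entrant's induced payoffs 15, 13, 3, 7; outcome (E2, W), payoffs (11, 15).
Entrant gets 15 moving first and 17 moving second, so Entrant prefers to move second.

second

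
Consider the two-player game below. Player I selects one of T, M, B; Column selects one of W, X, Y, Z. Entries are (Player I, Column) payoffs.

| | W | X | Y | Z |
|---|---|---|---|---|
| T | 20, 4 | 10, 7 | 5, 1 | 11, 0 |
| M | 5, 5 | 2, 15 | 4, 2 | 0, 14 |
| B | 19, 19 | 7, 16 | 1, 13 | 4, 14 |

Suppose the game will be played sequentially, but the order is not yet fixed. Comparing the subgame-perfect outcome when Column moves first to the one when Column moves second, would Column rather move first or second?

If Player I leads: Column's best replies are T→X, M→X, B→W; Player I's induced payoffs 10, 2, 19; outcome (B, W), payoffs (19, 19).
If Column leads: Player I's best replies are W→T, X→T, Y→T, Z→T; Column's induced payoffs 4, 7, 1, 0; outcome (T, X), payoffs (10, 7).
Column gets 7 moving first and 19 moving second, so Column prefers to move second.

second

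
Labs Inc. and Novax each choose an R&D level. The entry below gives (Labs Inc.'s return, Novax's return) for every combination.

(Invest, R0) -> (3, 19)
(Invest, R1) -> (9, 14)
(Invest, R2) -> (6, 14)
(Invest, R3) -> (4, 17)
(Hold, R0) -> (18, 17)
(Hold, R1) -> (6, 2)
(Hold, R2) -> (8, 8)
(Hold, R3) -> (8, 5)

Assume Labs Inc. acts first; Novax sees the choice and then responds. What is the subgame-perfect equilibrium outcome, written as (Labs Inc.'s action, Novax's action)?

(Hold, R0)

Backward induction with Labs Inc. moving first.
- Invest: Novax compares 19, 14, 14, 17 and picks R0; Labs Inc. would get 3.
- Hold: Novax compares 17, 2, 8, 5 and picks R0; Labs Inc. would get 18.
Among 3, 18, the best is 18 at Hold. Subgame-perfect outcome: (Hold, R0) with payoffs (18, 17).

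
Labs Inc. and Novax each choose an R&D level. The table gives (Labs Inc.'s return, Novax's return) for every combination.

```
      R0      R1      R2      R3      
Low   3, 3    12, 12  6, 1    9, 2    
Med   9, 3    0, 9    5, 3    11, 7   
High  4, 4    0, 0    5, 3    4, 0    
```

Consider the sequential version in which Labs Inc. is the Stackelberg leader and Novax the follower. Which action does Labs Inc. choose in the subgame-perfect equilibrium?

Novax best-responds to each possible Labs Inc. move:
- Low: Novax compares 3, 12, 1, 2 and picks R1; Labs Inc. would get 12.
- Med: Novax compares 3, 9, 3, 7 and picks R1; Labs Inc. would get 0.
- High: Novax compares 4, 0, 3, 0 and picks R0; Labs Inc. would get 4.
Among 12, 0, 4, the best is 12 at Low. Subgame-perfect outcome: (Low, R1) with payoffs (12, 12).

Low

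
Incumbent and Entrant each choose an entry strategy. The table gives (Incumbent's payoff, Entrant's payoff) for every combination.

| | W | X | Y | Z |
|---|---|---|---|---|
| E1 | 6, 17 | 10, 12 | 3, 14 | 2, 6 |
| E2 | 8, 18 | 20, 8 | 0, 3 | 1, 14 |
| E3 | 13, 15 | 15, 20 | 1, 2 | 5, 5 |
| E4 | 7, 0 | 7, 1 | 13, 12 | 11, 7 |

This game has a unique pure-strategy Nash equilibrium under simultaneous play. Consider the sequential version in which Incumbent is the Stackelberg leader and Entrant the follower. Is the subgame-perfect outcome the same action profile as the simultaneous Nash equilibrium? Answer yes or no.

Work backward from Entrant's decision.
- E1: Entrant compares 17, 12, 14, 6 and picks W; Incumbent would get 6.
- E2: Entrant compares 18, 8, 3, 14 and picks W; Incumbent would get 8.
- E3: Entrant compares 15, 20, 2, 5 and picks X; Incumbent would get 15.
- E4: Entrant compares 0, 1, 12, 7 and picks Y; Incumbent would get 13.
Among 6, 8, 15, 13, the best is 15 at E3. Subgame-perfect outcome: (E3, X) with payoffs (15, 20).
Under simultaneous play:
Incumbent's best replies: W→E3; X→E2; Y→E4; Z→E4.
Entrant's best replies: E1→W; E2→W; E3→X; E4→Y.
The unique mutual best reply is (E4, Y), giving (13, 12).
Sequential outcome (E3, X) differs from the Nash profile (E4, Y).

no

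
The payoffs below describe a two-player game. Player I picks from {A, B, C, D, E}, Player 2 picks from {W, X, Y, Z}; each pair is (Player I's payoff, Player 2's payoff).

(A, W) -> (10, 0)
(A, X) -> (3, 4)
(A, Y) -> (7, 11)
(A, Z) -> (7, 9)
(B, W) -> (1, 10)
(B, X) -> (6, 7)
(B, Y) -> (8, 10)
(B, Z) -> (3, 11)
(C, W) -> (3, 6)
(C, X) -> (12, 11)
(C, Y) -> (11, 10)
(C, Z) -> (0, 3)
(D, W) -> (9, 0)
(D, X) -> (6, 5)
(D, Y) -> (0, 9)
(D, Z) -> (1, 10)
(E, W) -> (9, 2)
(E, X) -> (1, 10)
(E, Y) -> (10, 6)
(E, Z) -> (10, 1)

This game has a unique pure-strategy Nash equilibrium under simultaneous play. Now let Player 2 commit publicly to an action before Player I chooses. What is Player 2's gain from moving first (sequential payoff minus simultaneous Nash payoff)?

Player I best-responds to each possible Player 2 move:
- W: Player I compares 10, 1, 3, 9, 9 and picks A; Player 2 would get 0.
- X: Player I compares 3, 6, 12, 6, 1 and picks C; Player 2 would get 11.
- Y: Player I compares 7, 8, 11, 0, 10 and picks C; Player 2 would get 10.
- Z: Player I compares 7, 3, 0, 1, 10 and picks E; Player 2 would get 1.
Player 2's induced payoffs are 0, 11, 10, 1, so Player 2 commits to X. Subgame-perfect outcome: (C, X) with payoffs (12, 11).
For the simultaneous game, intersect best replies.
Player I's best replies: W→A; X→C; Y→C; Z→E.
Player 2's best replies: A→Y; B→Z; C→X; D→Z; E→X.
Only (C, X) has each player best-responding; Nash payoffs (12, 11).
Player 2's commitment gain: 11 − 11 = 0.

0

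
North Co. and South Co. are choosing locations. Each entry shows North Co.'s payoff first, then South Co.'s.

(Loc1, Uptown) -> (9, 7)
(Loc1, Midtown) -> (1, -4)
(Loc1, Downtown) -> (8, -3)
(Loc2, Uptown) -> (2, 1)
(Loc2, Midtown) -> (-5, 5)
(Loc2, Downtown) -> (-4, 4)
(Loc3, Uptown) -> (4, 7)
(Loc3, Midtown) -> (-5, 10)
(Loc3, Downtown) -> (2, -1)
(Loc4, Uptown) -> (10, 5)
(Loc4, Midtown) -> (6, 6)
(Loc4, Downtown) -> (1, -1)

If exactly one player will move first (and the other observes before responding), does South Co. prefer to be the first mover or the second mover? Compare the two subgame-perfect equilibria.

second

If North Co. leads: South Co.'s best replies are Loc1→Uptown, Loc2→Midtown, Loc3→Midtown, Loc4→Midtown; North Co.'s induced payoffs 9, -5, -5, 6; outcome (Loc1, Uptown), payoffs (9, 7).
If South Co. leads: North Co.'s best replies are Uptown→Loc4, Midtown→Loc4, Downtown→Loc1; South Co.'s induced payoffs 5, 6, -3; outcome (Loc4, Midtown), payoffs (6, 6).
South Co. gets 6 moving first and 7 moving second, so South Co. prefers to move second.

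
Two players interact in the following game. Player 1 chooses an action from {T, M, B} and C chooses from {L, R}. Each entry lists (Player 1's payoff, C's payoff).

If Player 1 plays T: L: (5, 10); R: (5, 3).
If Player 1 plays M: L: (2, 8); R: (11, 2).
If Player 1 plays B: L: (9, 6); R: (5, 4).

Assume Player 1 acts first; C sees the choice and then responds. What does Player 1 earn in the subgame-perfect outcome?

9

Solve by backward induction (Player 1 leads).
- T: C compares 10, 3 and picks L; Player 1 would get 5.
- M: C compares 8, 2 and picks L; Player 1 would get 2.
- B: C compares 6, 4 and picks L; Player 1 would get 9.
Among 5, 2, 9, the best is 9 at B. Subgame-perfect outcome: (B, L) with payoffs (9, 6).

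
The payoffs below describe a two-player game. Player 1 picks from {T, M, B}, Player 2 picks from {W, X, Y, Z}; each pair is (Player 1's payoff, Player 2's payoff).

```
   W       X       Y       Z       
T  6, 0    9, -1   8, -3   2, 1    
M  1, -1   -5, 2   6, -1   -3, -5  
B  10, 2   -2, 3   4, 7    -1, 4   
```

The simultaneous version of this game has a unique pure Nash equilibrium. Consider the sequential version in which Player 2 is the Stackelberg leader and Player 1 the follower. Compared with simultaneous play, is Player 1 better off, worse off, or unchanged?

better off

Backward induction with Player 2 moving first.
- W → Player 1 plays B (best of 6, 1, 10); Player 2 gets 2.
- X → Player 1 plays T (best of 9, -5, -2); Player 2 gets -1.
- Y → Player 1 plays T (best of 8, 6, 4); Player 2 gets -3.
- Z → Player 1 plays T (best of 2, -3, -1); Player 2 gets 1.
Maximizing over 2, -1, -3, 1, Player 2 chooses W. Subgame-perfect outcome: (B, W) with payoffs (10, 2).
Under simultaneous play:
Player 1's best replies: W→B; X→T; Y→T; Z→T.
Player 2's best replies: T→Z; M→X; B→Y.
The unique mutual best reply is (T, Z), giving (2, 1).
Player 1 earns 10 sequentially versus 2 at the Nash outcome: better off.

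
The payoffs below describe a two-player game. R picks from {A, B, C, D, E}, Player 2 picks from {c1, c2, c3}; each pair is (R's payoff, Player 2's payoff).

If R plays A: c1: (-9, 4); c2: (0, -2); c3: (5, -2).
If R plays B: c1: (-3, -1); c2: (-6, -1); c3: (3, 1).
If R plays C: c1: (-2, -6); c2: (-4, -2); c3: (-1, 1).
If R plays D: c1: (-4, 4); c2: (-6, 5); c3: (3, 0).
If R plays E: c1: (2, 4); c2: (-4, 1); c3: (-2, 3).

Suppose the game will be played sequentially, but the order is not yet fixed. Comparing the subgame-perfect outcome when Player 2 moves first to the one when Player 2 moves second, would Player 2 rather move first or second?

first

If R leads: Player 2's best replies are A→c1, B→c3, C→c3, D→c2, E→c1; R's induced payoffs -9, 3, -1, -6, 2; outcome (B, c3), payoffs (3, 1).
If Player 2 leads: R's best replies are c1→E, c2→A, c3→A; Player 2's induced payoffs 4, -2, -2; outcome (E, c1), payoffs (2, 4).
Player 2 gets 4 moving first and 1 moving second, so Player 2 prefers to move first.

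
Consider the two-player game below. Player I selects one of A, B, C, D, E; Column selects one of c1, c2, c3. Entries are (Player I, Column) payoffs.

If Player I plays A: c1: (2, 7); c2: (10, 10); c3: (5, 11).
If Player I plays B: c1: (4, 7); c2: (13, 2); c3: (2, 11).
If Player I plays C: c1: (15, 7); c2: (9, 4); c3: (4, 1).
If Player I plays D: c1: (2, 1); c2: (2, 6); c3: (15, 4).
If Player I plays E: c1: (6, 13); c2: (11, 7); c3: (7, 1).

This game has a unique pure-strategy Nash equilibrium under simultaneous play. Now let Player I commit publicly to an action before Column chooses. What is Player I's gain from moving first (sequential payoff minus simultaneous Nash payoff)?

Backward induction with Player I moving first.
- A → Column plays c3 (best of 7, 10, 11); Player I gets 5.
- B → Column plays c3 (best of 7, 2, 11); Player I gets 2.
- C → Column plays c1 (best of 7, 4, 1); Player I gets 15.
- D → Column plays c2 (best of 1, 6, 4); Player I gets 2.
- E → Column plays c1 (best of 13, 7, 1); Player I gets 6.
Player I's induced payoffs are 5, 2, 15, 2, 6, so Player I commits to C. Subgame-perfect outcome: (C, c1) with payoffs (15, 7).
For the simultaneous game, intersect best replies.
Player I's best replies: c1→C; c2→B; c3→D.
Column's best replies: A→c3; B→c3; C→c1; D→c2; E→c1.
Only (C, c1) has each player best-responding; Nash payoffs (15, 7).
Player I's commitment gain: 15 − 15 = 0.

0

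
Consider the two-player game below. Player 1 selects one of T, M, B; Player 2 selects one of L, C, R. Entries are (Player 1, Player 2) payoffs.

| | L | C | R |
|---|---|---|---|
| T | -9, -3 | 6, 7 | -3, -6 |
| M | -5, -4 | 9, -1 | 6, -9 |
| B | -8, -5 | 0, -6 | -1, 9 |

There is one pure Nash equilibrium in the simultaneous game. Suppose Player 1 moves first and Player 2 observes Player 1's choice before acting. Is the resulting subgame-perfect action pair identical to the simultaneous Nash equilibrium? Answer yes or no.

Work backward from Player 2's decision.
- T → Player 2 plays C (best of -3, 7, -6); Player 1 gets 6.
- M → Player 2 plays C (best of -4, -1, -9); Player 1 gets 9.
- B → Player 2 plays R (best of -5, -6, 9); Player 1 gets -1.
Among 6, 9, -1, the best is 9 at M. Subgame-perfect outcome: (M, C) with payoffs (9, -1).
Under simultaneous play:
Player 1's best replies: L→M; C→M; R→M.
Player 2's best replies: T→C; M→C; B→R.
Only (M, C) has each player best-responding; Nash payoffs (9, -1).
Sequential outcome (M, C) coincides with the Nash profile (M, C).

yes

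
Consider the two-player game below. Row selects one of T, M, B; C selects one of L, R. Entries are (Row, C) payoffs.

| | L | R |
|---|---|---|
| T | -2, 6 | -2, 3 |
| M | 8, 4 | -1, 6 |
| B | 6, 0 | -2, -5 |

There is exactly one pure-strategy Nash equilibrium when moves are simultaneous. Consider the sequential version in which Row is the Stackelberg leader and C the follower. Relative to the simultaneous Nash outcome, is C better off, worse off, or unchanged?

worse off

Solve by backward induction (Row leads).
- T → C plays L (best of 6, 3); Row gets -2.
- M → C plays R (best of 4, 6); Row gets -1.
- B → C plays L (best of 0, -5); Row gets 6.
Row's induced payoffs are -2, -1, 6, so Row commits to B. Subgame-perfect outcome: (B, L) with payoffs (6, 0).
For the simultaneous game, intersect best replies.
Row's best replies: L→M; R→M.
C's best replies: T→L; M→R; B→L.
Only (M, R) has each player best-responding; Nash payoffs (-1, 6).
C earns 0 sequentially versus 6 at the Nash outcome: worse off.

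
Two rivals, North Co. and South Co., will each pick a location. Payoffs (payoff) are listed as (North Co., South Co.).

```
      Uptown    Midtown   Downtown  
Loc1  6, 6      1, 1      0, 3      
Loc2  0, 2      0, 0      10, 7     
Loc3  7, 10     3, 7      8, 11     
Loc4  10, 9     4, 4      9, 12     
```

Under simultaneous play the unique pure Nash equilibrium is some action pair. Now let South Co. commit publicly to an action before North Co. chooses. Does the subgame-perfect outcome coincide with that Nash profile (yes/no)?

Solve by backward induction (South Co. leads).
- Uptown: BR = Loc4, leader payoff 9.
- Midtown: BR = Loc4, leader payoff 4.
- Downtown: BR = Loc2, leader payoff 7.
Maximizing over 9, 4, 7, South Co. chooses Uptown. Subgame-perfect outcome: (Loc4, Uptown) with payoffs (10, 9).
Under simultaneous play:
North Co.'s best replies: Uptown→Loc4; Midtown→Loc4; Downtown→Loc2.
South Co.'s best replies: Loc1→Uptown; Loc2→Downtown; Loc3→Downtown; Loc4→Downtown.
Only (Loc2, Downtown) has each player best-responding; Nash payoffs (10, 7).
Sequential outcome (Loc4, Uptown) differs from the Nash profile (Loc2, Downtown).

no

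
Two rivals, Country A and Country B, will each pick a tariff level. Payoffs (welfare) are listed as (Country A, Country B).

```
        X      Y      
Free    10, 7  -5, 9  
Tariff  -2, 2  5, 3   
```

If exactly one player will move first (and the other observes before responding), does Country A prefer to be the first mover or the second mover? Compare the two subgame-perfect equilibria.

second

If Country A leads: Country B's best replies are Free→Y, Tariff→Y; Country A's induced payoffs -5, 5; outcome (Tariff, Y), payoffs (5, 3).
If Country B leads: Country A's best replies are X→Free, Y→Tariff; Country B's induced payoffs 7, 3; outcome (Free, X), payoffs (10, 7).
Country A gets 5 moving first and 10 moving second, so Country A prefers to move second.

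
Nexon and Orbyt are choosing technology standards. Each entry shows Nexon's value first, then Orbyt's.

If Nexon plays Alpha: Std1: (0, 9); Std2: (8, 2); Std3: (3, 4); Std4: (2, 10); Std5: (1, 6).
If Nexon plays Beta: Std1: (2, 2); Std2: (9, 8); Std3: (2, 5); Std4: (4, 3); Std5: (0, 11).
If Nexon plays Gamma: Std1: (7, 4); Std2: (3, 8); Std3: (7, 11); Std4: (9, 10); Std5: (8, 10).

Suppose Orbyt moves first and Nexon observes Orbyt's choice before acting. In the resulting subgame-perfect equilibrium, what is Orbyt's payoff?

11

Nexon best-responds to each possible Orbyt move:
- Std1 → Nexon plays Gamma (best of 0, 2, 7); Orbyt gets 4.
- Std2 → Nexon plays Beta (best of 8, 9, 3); Orbyt gets 8.
- Std3 → Nexon plays Gamma (best of 3, 2, 7); Orbyt gets 11.
- Std4 → Nexon plays Gamma (best of 2, 4, 9); Orbyt gets 10.
- Std5 → Nexon plays Gamma (best of 1, 0, 8); Orbyt gets 10.
Maximizing over 4, 8, 11, 10, 10, Orbyt chooses Std3. Subgame-perfect outcome: (Gamma, Std3) with payoffs (7, 11).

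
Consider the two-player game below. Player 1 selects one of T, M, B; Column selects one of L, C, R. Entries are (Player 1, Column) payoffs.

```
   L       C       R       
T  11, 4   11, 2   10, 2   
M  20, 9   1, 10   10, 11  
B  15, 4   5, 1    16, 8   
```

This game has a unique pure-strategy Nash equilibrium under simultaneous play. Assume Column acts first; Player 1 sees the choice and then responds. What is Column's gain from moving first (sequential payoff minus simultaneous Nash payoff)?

Solve by backward induction (Column leads).
- L: Player 1 compares 11, 20, 15 and picks M; Column would get 9.
- C: Player 1 compares 11, 1, 5 and picks T; Column would get 2.
- R: Player 1 compares 10, 10, 16 and picks B; Column would get 8.
Column's induced payoffs are 9, 2, 8, so Column commits to L. Subgame-perfect outcome: (M, L) with payoffs (20, 9).
Now find the simultaneous Nash equilibrium.
Player 1's best replies: L→M; C→T; R→B.
Column's best replies: T→L; M→R; B→R.
The unique mutual best reply is (B, R), giving (16, 8).
Column's commitment gain: 9 − 8 = 1.

1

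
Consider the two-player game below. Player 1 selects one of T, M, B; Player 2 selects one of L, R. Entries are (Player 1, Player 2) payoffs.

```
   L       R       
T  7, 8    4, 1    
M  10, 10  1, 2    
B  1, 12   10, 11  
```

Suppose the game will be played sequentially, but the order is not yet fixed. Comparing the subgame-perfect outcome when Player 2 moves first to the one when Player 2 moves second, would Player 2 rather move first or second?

first

If Player 1 leads: Player 2's best replies are T→L, M→L, B→L; Player 1's induced payoffs 7, 10, 1; outcome (M, L), payoffs (10, 10).
If Player 2 leads: Player 1's best replies are L→M, R→B; Player 2's induced payoffs 10, 11; outcome (B, R), payoffs (10, 11).
Player 2 gets 11 moving first and 10 moving second, so Player 2 prefers to move first.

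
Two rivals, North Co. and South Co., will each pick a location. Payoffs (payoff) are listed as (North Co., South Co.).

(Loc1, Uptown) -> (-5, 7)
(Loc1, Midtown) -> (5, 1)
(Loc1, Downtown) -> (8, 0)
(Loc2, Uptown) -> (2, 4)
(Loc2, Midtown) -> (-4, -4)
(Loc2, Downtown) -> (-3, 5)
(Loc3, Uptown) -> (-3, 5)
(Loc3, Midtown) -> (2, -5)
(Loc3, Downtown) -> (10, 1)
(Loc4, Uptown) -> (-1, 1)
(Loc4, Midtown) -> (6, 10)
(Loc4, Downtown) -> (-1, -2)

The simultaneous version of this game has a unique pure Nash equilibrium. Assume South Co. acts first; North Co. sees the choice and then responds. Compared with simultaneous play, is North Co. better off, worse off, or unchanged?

unchanged

Backward induction with South Co. moving first.
- Uptown: North Co. compares -5, 2, -3, -1 and picks Loc2; South Co. would get 4.
- Midtown: North Co. compares 5, -4, 2, 6 and picks Loc4; South Co. would get 10.
- Downtown: North Co. compares 8, -3, 10, -1 and picks Loc3; South Co. would get 1.
Among 4, 10, 1, the best is 10 at Midtown. Subgame-perfect outcome: (Loc4, Midtown) with payoffs (6, 10).
For the simultaneous game, intersect best replies.
North Co.'s best replies: Uptown→Loc2; Midtown→Loc4; Downtown→Loc3.
South Co.'s best replies: Loc1→Uptown; Loc2→Downtown; Loc3→Uptown; Loc4→Midtown.
Only (Loc4, Midtown) has each player best-responding; Nash payoffs (6, 10).
North Co. earns 6 sequentially versus 6 at the Nash outcome: unchanged.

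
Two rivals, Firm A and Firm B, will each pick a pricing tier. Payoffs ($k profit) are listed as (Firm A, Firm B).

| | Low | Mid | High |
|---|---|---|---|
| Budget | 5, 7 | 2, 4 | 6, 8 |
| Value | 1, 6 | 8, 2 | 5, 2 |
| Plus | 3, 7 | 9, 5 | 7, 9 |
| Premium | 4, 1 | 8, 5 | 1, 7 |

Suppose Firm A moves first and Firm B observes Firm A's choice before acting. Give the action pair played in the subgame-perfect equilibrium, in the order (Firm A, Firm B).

Backward induction with Firm A moving first.
- Budget: BR = High, leader payoff 6.
- Value: BR = Low, leader payoff 1.
- Plus: BR = High, leader payoff 7.
- Premium: BR = High, leader payoff 1.
Among 6, 1, 7, 1, the best is 7 at Plus. Subgame-perfect outcome: (Plus, High) with payoffs (7, 9).

(Plus, High)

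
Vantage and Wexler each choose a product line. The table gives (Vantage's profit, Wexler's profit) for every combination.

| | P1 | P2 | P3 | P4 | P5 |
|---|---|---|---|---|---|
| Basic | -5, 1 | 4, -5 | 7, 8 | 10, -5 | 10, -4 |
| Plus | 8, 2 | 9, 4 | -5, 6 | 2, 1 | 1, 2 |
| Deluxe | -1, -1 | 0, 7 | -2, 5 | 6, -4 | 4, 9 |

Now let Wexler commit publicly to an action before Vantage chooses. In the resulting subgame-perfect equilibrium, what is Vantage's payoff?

Solve by backward induction (Wexler leads).
- P1: BR = Plus, leader payoff 2.
- P2: BR = Plus, leader payoff 4.
- P3: BR = Basic, leader payoff 8.
- P4: BR = Basic, leader payoff -5.
- P5: BR = Basic, leader payoff -4.
Among 2, 4, 8, -5, -4, the best is 8 at P3. Subgame-perfect outcome: (Basic, P3) with payoffs (7, 8).

7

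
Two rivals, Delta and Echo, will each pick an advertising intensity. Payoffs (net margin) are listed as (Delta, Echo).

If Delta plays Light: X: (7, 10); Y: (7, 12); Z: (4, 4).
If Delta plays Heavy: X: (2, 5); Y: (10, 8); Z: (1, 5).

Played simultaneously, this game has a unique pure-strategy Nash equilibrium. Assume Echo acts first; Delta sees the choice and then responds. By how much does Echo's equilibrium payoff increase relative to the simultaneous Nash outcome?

2

Delta best-responds to each possible Echo move:
- X: Delta compares 7, 2 and picks Light; Echo would get 10.
- Y: Delta compares 7, 10 and picks Heavy; Echo would get 8.
- Z: Delta compares 4, 1 and picks Light; Echo would get 4.
Echo's induced payoffs are 10, 8, 4, so Echo commits to X. Subgame-perfect outcome: (Light, X) with payoffs (7, 10).
Under simultaneous play:
Delta's best replies: X→Light; Y→Heavy; Z→Light.
Echo's best replies: Light→Y; Heavy→Y.
Only (Heavy, Y) has each player best-responding; Nash payoffs (10, 8).
Echo's commitment gain: 10 − 8 = 2.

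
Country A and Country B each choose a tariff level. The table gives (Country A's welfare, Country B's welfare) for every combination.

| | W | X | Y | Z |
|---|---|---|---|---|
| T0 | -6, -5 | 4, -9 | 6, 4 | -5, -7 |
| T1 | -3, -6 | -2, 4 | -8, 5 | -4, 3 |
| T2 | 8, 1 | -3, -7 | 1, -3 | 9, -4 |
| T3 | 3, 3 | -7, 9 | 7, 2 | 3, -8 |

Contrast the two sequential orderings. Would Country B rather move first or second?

first

If Country A leads: Country B's best replies are T0→Y, T1→Y, T2→W, T3→X; Country A's induced payoffs 6, -8, 8, -7; outcome (T2, W), payoffs (8, 1).
If Country B leads: Country A's best replies are W→T2, X→T0, Y→T3, Z→T2; Country B's induced payoffs 1, -9, 2, -4; outcome (T3, Y), payoffs (7, 2).
Country B gets 2 moving first and 1 moving second, so Country B prefers to move first.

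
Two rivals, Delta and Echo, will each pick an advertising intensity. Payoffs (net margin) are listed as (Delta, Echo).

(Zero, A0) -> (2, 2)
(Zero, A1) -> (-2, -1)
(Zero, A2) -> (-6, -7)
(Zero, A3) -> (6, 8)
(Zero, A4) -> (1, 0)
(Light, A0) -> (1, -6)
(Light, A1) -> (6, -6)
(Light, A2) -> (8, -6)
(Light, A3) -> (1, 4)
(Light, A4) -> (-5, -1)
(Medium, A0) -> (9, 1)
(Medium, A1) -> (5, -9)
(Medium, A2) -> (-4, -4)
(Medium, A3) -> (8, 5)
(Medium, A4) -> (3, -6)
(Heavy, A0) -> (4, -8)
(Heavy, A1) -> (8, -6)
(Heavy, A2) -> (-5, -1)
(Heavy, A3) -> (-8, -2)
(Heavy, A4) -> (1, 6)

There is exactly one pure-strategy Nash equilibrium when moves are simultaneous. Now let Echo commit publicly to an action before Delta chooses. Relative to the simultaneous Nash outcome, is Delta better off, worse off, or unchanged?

Delta best-responds to each possible Echo move:
- A0 → Delta plays Medium (best of 2, 1, 9, 4); Echo gets 1.
- A1 → Delta plays Heavy (best of -2, 6, 5, 8); Echo gets -6.
- A2 → Delta plays Light (best of -6, 8, -4, -5); Echo gets -6.
- A3 → Delta plays Medium (best of 6, 1, 8, -8); Echo gets 5.
- A4 → Delta plays Medium (best of 1, -5, 3, 1); Echo gets -6.
Echo's induced payoffs are 1, -6, -6, 5, -6, so Echo commits to A3. Subgame-perfect outcome: (Medium, A3) with payoffs (8, 5).
Now find the simultaneous Nash equilibrium.
Delta's best replies: A0→Medium; A1→Heavy; A2→Light; A3→Medium; A4→Medium.
Echo's best replies: Zero→A3; Light→A3; Medium→A3; Heavy→A4.
The unique mutual best reply is (Medium, A3), giving (8, 5).
Delta earns 8 sequentially versus 8 at the Nash outcome: unchanged.

unchanged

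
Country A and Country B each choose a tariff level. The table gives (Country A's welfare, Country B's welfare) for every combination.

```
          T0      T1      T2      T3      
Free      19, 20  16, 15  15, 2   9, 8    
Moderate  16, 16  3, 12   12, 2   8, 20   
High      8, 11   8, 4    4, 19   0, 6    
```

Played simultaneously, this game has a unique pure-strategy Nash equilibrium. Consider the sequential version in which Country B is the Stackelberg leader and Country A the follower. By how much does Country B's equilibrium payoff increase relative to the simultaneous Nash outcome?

0

Country A best-responds to each possible Country B move:
- T0: BR = Free, leader payoff 20.
- T1: BR = Free, leader payoff 15.
- T2: BR = Free, leader payoff 2.
- T3: BR = Free, leader payoff 8.
Maximizing over 20, 15, 2, 8, Country B chooses T0. Subgame-perfect outcome: (Free, T0) with payoffs (19, 20).
Under simultaneous play:
Country A's best replies: T0→Free; T1→Free; T2→Free; T3→Free.
Country B's best replies: Free→T0; Moderate→T3; High→T2.
Only (Free, T0) has each player best-responding; Nash payoffs (19, 20).
Country B's commitment gain: 20 − 20 = 0.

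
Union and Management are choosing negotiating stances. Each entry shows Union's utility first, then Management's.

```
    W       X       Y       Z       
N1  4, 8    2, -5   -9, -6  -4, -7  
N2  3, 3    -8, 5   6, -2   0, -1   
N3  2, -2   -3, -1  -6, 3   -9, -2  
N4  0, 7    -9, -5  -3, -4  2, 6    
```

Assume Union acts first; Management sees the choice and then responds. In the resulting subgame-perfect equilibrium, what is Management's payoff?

8

Management best-responds to each possible Union move:
- N1: Management compares 8, -5, -6, -7 and picks W; Union would get 4.
- N2: Management compares 3, 5, -2, -1 and picks X; Union would get -8.
- N3: Management compares -2, -1, 3, -2 and picks Y; Union would get -6.
- N4: Management compares 7, -5, -4, 6 and picks W; Union would get 0.
Union's induced payoffs are 4, -8, -6, 0, so Union commits to N1. Subgame-perfect outcome: (N1, W) with payoffs (4, 8).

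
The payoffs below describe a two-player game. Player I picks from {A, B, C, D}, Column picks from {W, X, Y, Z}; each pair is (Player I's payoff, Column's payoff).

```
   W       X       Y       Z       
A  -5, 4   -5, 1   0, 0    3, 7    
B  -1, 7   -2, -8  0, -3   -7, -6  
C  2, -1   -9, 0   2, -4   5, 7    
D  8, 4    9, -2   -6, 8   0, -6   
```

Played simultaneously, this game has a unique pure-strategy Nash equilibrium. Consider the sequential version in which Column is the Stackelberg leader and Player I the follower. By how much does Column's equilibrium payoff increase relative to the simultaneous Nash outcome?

0

Work backward from Player I's decision.
- W: Player I compares -5, -1, 2, 8 and picks D; Column would get 4.
- X: Player I compares -5, -2, -9, 9 and picks D; Column would get -2.
- Y: Player I compares 0, 0, 2, -6 and picks C; Column would get -4.
- Z: Player I compares 3, -7, 5, 0 and picks C; Column would get 7.
Column's induced payoffs are 4, -2, -4, 7, so Column commits to Z. Subgame-perfect outcome: (C, Z) with payoffs (5, 7).
For the simultaneous game, intersect best replies.
Player I's best replies: W→D; X→D; Y→C; Z→C.
Column's best replies: A→Z; B→W; C→Z; D→Y.
Only (C, Z) has each player best-responding; Nash payoffs (5, 7).
Column's commitment gain: 7 − 7 = 0.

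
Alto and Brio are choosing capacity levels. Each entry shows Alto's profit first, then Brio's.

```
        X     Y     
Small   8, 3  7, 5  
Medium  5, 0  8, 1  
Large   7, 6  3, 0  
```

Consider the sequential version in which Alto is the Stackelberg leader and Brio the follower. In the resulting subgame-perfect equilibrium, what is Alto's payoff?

Brio best-responds to each possible Alto move:
- Small: BR = Y, leader payoff 7.
- Medium: BR = Y, leader payoff 8.
- Large: BR = X, leader payoff 7.
Among 7, 8, 7, the best is 8 at Medium. Subgame-perfect outcome: (Medium, Y) with payoffs (8, 1).

8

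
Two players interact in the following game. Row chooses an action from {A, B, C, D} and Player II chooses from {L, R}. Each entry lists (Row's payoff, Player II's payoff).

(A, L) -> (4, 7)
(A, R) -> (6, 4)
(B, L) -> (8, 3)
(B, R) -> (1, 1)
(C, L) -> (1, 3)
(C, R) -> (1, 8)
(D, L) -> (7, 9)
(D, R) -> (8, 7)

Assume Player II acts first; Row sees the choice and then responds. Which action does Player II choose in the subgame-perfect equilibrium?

R

Row best-responds to each possible Player II move:
- L → Row plays B (best of 4, 8, 1, 7); Player II gets 3.
- R → Row plays D (best of 6, 1, 1, 8); Player II gets 7.
Among 3, 7, the best is 7 at R. Subgame-perfect outcome: (D, R) with payoffs (8, 7).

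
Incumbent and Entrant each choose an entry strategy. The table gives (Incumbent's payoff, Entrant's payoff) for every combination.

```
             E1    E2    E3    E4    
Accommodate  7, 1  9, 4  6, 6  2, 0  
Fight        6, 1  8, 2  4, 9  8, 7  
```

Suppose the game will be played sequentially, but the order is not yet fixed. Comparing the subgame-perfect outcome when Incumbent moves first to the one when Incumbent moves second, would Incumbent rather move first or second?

second

If Incumbent leads: Entrant's best replies are Accommodate→E3, Fight→E3; Incumbent's induced payoffs 6, 4; outcome (Accommodate, E3), payoffs (6, 6).
If Entrant leads: Incumbent's best replies are E1→Accommodate, E2→Accommodate, E3→Accommodate, E4→Fight; Entrant's induced payoffs 1, 4, 6, 7; outcome (Fight, E4), payoffs (8, 7).
Incumbent gets 6 moving first and 8 moving second, so Incumbent prefers to move second.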